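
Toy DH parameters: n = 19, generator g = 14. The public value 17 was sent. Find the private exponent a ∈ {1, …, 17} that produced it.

Try successive powers of 14 modulo 19:
14^1 ≡ 14
14^2 ≡ 6
14^3 ≡ 8
14^4 ≡ 17
Found: a = 4.

4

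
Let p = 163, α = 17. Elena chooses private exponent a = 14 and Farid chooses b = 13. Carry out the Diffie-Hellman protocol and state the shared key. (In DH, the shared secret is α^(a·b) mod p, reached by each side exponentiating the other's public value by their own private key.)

64

Farid sends B = α^b mod p = 17^13 mod 163.
17^1 ≡ 17 (mod 163)
17^2 = (17^1)^2 ≡ 17^2 = 289 ≡ 126 (mod 163)
17^4 = (17^2)^2 ≡ 126^2 = 15876 ≡ 65 (mod 163)
17^8 = (17^4)^2 ≡ 65^2 = 4225 ≡ 150 (mod 163)
17^13 = 17^8 · 17^4 · 17^1 ≡ 150 · 65 · 17 ≡ 142 (mod 163).
So B = 142. Elena then computes K = B^a mod p = 142^14 mod 163.
142^1 ≡ 142 (mod 163)
142^2 = (142^1)^2 ≡ 142^2 = 20164 ≡ 115 (mod 163)
142^4 = (142^2)^2 ≡ 115^2 = 13225 ≡ 22 (mod 163)
142^8 = (142^4)^2 ≡ 22^2 = 484 ≡ 158 (mod 163)
142^14 = 142^8 · 142^4 · 142^2 ≡ 158 · 22 · 115 ≡ 64 (mod 163).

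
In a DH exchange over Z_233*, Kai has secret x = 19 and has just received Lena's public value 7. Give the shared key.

220

Shared key K = 7^19 mod 233.
7^1 ≡ 7 (mod 233)
7^2 = (7^1)^2 ≡ 7^2 = 49 ≡ 49 (mod 233)
7^4 = (7^2)^2 ≡ 49^2 = 2401 ≡ 71 (mod 233)
7^8 = (7^4)^2 ≡ 71^2 = 5041 ≡ 148 (mod 233)
7^16 = (7^8)^2 ≡ 148^2 = 21904 ≡ 2 (mod 233)
7^19 = 7^16 · 7^2 · 7^1 ≡ 2 · 49 · 7 ≡ 220 (mod 233).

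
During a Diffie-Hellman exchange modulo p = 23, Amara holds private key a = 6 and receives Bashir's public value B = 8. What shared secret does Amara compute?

Shared key K = 8^6 mod 23.
8^1 ≡ 8 (mod 23)
8^2 = (8^1)^2 ≡ 8^2 = 64 ≡ 18 (mod 23)
8^4 = (8^2)^2 ≡ 18^2 = 324 ≡ 2 (mod 23)
8^6 = 8^4 · 8^2 ≡ 2 · 18 ≡ 13 (mod 23).

13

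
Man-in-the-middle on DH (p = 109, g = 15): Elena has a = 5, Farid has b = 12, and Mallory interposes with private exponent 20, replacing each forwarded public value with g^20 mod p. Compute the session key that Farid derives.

27

Farid receives Mallory's public value M = 15^20 mod 109 instead of the honest one.
15^1 ≡ 15 (mod 109)
15^2 = (15^1)^2 ≡ 15^2 = 225 ≡ 7 (mod 109)
15^4 = (15^2)^2 ≡ 7^2 = 49 ≡ 49 (mod 109)
15^8 = (15^4)^2 ≡ 49^2 = 2401 ≡ 3 (mod 109)
15^16 = (15^8)^2 ≡ 3^2 = 9 ≡ 9 (mod 109)
15^20 = 15^16 · 15^4 ≡ 9 · 49 ≡ 5 (mod 109).
So M = 5. Farid computes K = M^12 mod 109.
5^1 ≡ 5 (mod 109)
5^2 = (5^1)^2 ≡ 5^2 = 25 ≡ 25 (mod 109)
5^4 = (5^2)^2 ≡ 25^2 = 625 ≡ 80 (mod 109)
5^8 = (5^4)^2 ≡ 80^2 = 6400 ≡ 78 (mod 109)
5^12 = 5^8 · 5^4 ≡ 78 · 80 ≡ 27 (mod 109).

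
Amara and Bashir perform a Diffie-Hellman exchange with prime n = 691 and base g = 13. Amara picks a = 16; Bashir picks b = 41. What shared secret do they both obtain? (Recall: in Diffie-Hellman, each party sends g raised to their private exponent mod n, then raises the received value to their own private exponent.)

Amara sends A = g^a mod n = 13^16 mod 691.
13^1 ≡ 13 (mod 691)
13^2 = (13^1)^2 ≡ 13^2 = 169 ≡ 169 (mod 691)
13^4 = (13^2)^2 ≡ 169^2 = 28561 ≡ 230 (mod 691)
13^8 = (13^4)^2 ≡ 230^2 = 52900 ≡ 384 (mod 691)
13^16 = (13^8)^2 ≡ 384^2 = 147456 ≡ 273 (mod 691)
So A = 273. Bashir then computes K = A^b mod n = 273^41 mod 691.
273^1 ≡ 273 (mod 691)
273^2 = (273^1)^2 ≡ 273^2 = 74529 ≡ 592 (mod 691)
273^4 = (273^2)^2 ≡ 592^2 = 350464 ≡ 127 (mod 691)
273^8 = (273^4)^2 ≡ 127^2 = 16129 ≡ 236 (mod 691)
273^16 = (273^8)^2 ≡ 236^2 = 55696 ≡ 416 (mod 691)
273^32 = (273^16)^2 ≡ 416^2 = 173056 ≡ 306 (mod 691)
273^41 = 273^32 · 273^8 · 273^1 ≡ 306 · 236 · 273 ≡ 47 (mod 691).

47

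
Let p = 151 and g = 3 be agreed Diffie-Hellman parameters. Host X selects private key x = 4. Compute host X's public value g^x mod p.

81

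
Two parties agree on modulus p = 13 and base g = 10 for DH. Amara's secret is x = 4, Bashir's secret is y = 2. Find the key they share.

9

Amara sends A = g^x mod p = 10^4 mod 13.
10^1 ≡ 10 (mod 13)
10^2 = (10^1)^2 ≡ 10^2 = 100 ≡ 9 (mod 13)
10^4 = (10^2)^2 ≡ 9^2 = 81 ≡ 3 (mod 13)
So A = 3. Bashir then computes K = A^y mod p = 3^2 mod 13.
3^1 ≡ 3 (mod 13)
3^2 = (3^1)^2 ≡ 3^2 = 9 ≡ 9 (mod 13)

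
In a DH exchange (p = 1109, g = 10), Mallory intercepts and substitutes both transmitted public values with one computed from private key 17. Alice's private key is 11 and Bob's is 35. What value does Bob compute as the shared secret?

269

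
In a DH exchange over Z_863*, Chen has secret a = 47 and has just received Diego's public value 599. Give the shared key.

Shared key K = 599^47 mod 863.
599^1 ≡ 599 (mod 863)
599^2 = (599^1)^2 ≡ 599^2 = 358801 ≡ 656 (mod 863)
599^4 = (599^2)^2 ≡ 656^2 = 430336 ≡ 562 (mod 863)
599^8 = (599^4)^2 ≡ 562^2 = 315844 ≡ 849 (mod 863)
599^16 = (599^8)^2 ≡ 849^2 = 720801 ≡ 196 (mod 863)
599^32 = (599^16)^2 ≡ 196^2 = 38416 ≡ 444 (mod 863)
599^47 = 599^32 · 599^8 · 599^4 · 599^2 · 599^1 ≡ 444 · 849 · 562 · 656 · 599 ≡ 298 (mod 863).

298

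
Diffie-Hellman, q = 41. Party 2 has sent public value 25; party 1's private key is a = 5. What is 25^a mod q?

40

Shared key K = 25^5 mod 41.
25^1 ≡ 25 (mod 41)
25^2 = (25^1)^2 ≡ 25^2 = 625 ≡ 10 (mod 41)
25^4 = (25^2)^2 ≡ 10^2 = 100 ≡ 18 (mod 41)
25^5 = 25^4 · 25^1 ≡ 18 · 25 ≡ 40 (mod 41).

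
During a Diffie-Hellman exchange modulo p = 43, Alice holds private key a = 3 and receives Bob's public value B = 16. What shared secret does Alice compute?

11

Shared key K = 16^3 mod 43.
16^1 ≡ 16 (mod 43)
16^2 = (16^1)^2 ≡ 16^2 = 256 ≡ 41 (mod 43)
16^3 = 16^2 · 16^1 ≡ 41 · 16 ≡ 11 (mod 43).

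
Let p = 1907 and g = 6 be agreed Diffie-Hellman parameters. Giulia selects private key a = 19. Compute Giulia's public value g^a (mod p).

1150

Public value = 6^19 (mod 1907).
6^1 ≡ 6 (mod 1907)
6^2 = (6^1)^2 ≡ 6^2 = 36 ≡ 36 (mod 1907)
6^4 = (6^2)^2 ≡ 36^2 = 1296 ≡ 1296 (mod 1907)
6^8 = (6^4)^2 ≡ 1296^2 = 1679616 ≡ 1456 (mod 1907)
6^16 = (6^8)^2 ≡ 1456^2 = 2119936 ≡ 1259 (mod 1907)
6^19 = 6^16 · 6^2 · 6^1 ≡ 1259 · 36 · 6 ≡ 1150 (mod 1907).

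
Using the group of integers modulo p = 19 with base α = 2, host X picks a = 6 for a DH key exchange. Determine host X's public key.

Public value = 2^6 (mod 19).
2^1 ≡ 2 (mod 19)
2^2 = (2^1)^2 ≡ 2^2 = 4 ≡ 4 (mod 19)
2^4 = (2^2)^2 ≡ 4^2 = 16 ≡ 16 (mod 19)
2^6 = 2^4 · 2^2 ≡ 16 · 4 ≡ 7 (mod 19).

7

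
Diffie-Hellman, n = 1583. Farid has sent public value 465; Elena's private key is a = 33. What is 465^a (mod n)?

Shared key K = 465^33 mod 1583.
465^1 ≡ 465 (mod 1583)
465^2 = (465^1)^2 ≡ 465^2 = 216225 ≡ 937 (mod 1583)
465^4 = (465^2)^2 ≡ 937^2 = 877969 ≡ 987 (mod 1583)
465^8 = (465^4)^2 ≡ 987^2 = 974169 ≡ 624 (mod 1583)
465^16 = (465^8)^2 ≡ 624^2 = 389376 ≡ 1541 (mod 1583)
465^32 = (465^16)^2 ≡ 1541^2 = 2374681 ≡ 181 (mod 1583)
465^33 = 465^32 · 465^1 ≡ 181 · 465 ≡ 266 (mod 1583).

266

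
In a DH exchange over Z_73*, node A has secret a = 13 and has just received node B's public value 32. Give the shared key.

4

Shared key K = 32^13 mod 73.
32^1 ≡ 32 (mod 73)
32^2 = (32^1)^2 ≡ 32^2 = 1024 ≡ 2 (mod 73)
32^4 = (32^2)^2 ≡ 2^2 = 4 ≡ 4 (mod 73)
32^8 = (32^4)^2 ≡ 4^2 = 16 ≡ 16 (mod 73)
32^13 = 32^8 · 32^4 · 32^1 ≡ 16 · 4 · 32 ≡ 4 (mod 73).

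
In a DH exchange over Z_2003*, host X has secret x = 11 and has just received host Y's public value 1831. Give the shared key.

Shared key K = 1831^11 mod 2003.
1831^1 ≡ 1831 (mod 2003)
1831^2 = (1831^1)^2 ≡ 1831^2 = 3352561 ≡ 1542 (mod 2003)
1831^4 = (1831^2)^2 ≡ 1542^2 = 2377764 ≡ 203 (mod 2003)
1831^8 = (1831^4)^2 ≡ 203^2 = 41209 ≡ 1149 (mod 2003)
1831^11 = 1831^8 · 1831^2 · 1831^1 ≡ 1149 · 1542 · 1831 ≡ 53 (mod 2003).

53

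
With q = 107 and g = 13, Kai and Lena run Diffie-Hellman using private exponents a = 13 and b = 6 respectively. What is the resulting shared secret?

29

Kai sends A = g^a mod q = 13^13 mod 107.
13^1 ≡ 13 (mod 107)
13^2 = (13^1)^2 ≡ 13^2 = 169 ≡ 62 (mod 107)
13^4 = (13^2)^2 ≡ 62^2 = 3844 ≡ 99 (mod 107)
13^8 = (13^4)^2 ≡ 99^2 = 9801 ≡ 64 (mod 107)
13^13 = 13^8 · 13^4 · 13^1 ≡ 64 · 99 · 13 ≡ 85 (mod 107).
So A = 85. Lena then computes K = A^b mod q = 85^6 mod 107.
85^1 ≡ 85 (mod 107)
85^2 = (85^1)^2 ≡ 85^2 = 7225 ≡ 56 (mod 107)
85^4 = (85^2)^2 ≡ 56^2 = 3136 ≡ 33 (mod 107)
85^6 = 85^4 · 85^2 ≡ 33 · 56 ≡ 29 (mod 107).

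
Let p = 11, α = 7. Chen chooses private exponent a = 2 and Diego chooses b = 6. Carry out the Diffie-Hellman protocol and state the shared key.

5

Chen sends A = α^a mod p = 7^2 mod 11.
7^1 ≡ 7 (mod 11)
7^2 = (7^1)^2 ≡ 7^2 = 49 ≡ 5 (mod 11)
So A = 5. Diego then computes K = A^b mod p = 5^6 mod 11.
5^1 ≡ 5 (mod 11)
5^2 = (5^1)^2 ≡ 5^2 = 25 ≡ 3 (mod 11)
5^4 = (5^2)^2 ≡ 3^2 = 9 ≡ 9 (mod 11)
5^6 = 5^4 · 5^2 ≡ 9 · 3 ≡ 5 (mod 11).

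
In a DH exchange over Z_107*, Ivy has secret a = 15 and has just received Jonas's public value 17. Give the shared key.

15

Shared key K = 17^15 mod 107.
17^1 ≡ 17 (mod 107)
17^2 = (17^1)^2 ≡ 17^2 = 289 ≡ 75 (mod 107)
17^4 = (17^2)^2 ≡ 75^2 = 5625 ≡ 61 (mod 107)
17^8 = (17^4)^2 ≡ 61^2 = 3721 ≡ 83 (mod 107)
17^15 = 17^8 · 17^4 · 17^2 · 17^1 ≡ 83 · 61 · 75 · 17 ≡ 15 (mod 107).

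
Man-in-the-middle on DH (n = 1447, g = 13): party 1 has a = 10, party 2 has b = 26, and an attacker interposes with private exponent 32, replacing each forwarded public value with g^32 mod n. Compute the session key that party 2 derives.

795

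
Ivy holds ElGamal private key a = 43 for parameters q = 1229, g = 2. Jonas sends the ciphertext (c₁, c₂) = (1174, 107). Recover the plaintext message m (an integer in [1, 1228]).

Shared mask s = c₁^a mod q = 1174^43 mod 1229.
1174^1 ≡ 1174 (mod 1229)
1174^2 = (1174^1)^2 ≡ 1174^2 = 1378276 ≡ 567 (mod 1229)
1174^4 = (1174^2)^2 ≡ 567^2 = 321489 ≡ 720 (mod 1229)
1174^8 = (1174^4)^2 ≡ 720^2 = 518400 ≡ 991 (mod 1229)
1174^16 = (1174^8)^2 ≡ 991^2 = 982081 ≡ 110 (mod 1229)
1174^32 = (1174^16)^2 ≡ 110^2 = 12100 ≡ 1039 (mod 1229)
1174^43 = 1174^32 · 1174^8 · 1174^2 · 1174^1 ≡ 1039 · 991 · 567 · 1174 ≡ 854 (mod 1229).
So s = 854; s⁻¹ ≡ 390 (mod 1229).
m = c₂ · s⁻¹ mod 1229 = 107 · 390 mod 1229 = 1173.

1173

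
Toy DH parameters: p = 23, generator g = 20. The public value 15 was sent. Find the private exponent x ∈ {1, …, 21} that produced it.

Try successive powers of 20 modulo 23:
20^1 ≡ 20
20^2 ≡ 9
20^3 ≡ 19
20^4 ≡ 12
20^5 ≡ 10
20^6 ≡ 16
20^7 ≡ 21
20^8 ≡ 6
20^9 ≡ 5
20^10 ≡ 8
20^11 ≡ 22
20^12 ≡ 3
20^13 ≡ 14
20^14 ≡ 4
20^15 ≡ 11
20^16 ≡ 13
20^17 ≡ 7
20^18 ≡ 2
20^19 ≡ 17
20^20 ≡ 18
20^21 ≡ 15
Found: x = 21.

21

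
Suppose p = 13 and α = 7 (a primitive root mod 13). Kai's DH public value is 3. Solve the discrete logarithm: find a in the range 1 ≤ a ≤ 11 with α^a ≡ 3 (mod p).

Try successive powers of 7 modulo 13:
7^1 ≡ 7
7^2 ≡ 10
7^3 ≡ 5
7^4 ≡ 9
7^5 ≡ 11
7^6 ≡ 12
7^7 ≡ 6
7^8 ≡ 3
Found: a = 8.

8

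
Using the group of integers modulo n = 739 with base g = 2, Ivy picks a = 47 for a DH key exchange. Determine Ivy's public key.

591

Public value = 2^47 mod 739.
2^1 ≡ 2 (mod 739)
2^2 = (2^1)^2 ≡ 2^2 = 4 ≡ 4 (mod 739)
2^4 = (2^2)^2 ≡ 4^2 = 16 ≡ 16 (mod 739)
2^8 = (2^4)^2 ≡ 16^2 = 256 ≡ 256 (mod 739)
2^16 = (2^8)^2 ≡ 256^2 = 65536 ≡ 504 (mod 739)
2^32 = (2^16)^2 ≡ 504^2 = 254016 ≡ 539 (mod 739)
2^47 = 2^32 · 2^8 · 2^4 · 2^2 · 2^1 ≡ 539 · 256 · 16 · 4 · 2 ≡ 591 (mod 739).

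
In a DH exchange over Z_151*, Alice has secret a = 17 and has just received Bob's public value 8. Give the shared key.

64

Shared key K = 8^17 mod 151.
8^1 ≡ 8 (mod 151)
8^2 = (8^1)^2 ≡ 8^2 = 64 ≡ 64 (mod 151)
8^4 = (8^2)^2 ≡ 64^2 = 4096 ≡ 19 (mod 151)
8^8 = (8^4)^2 ≡ 19^2 = 361 ≡ 59 (mod 151)
8^16 = (8^8)^2 ≡ 59^2 = 3481 ≡ 8 (mod 151)
8^17 = 8^16 · 8^1 ≡ 8 · 8 ≡ 64 (mod 151).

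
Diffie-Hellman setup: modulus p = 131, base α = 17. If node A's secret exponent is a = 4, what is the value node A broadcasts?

74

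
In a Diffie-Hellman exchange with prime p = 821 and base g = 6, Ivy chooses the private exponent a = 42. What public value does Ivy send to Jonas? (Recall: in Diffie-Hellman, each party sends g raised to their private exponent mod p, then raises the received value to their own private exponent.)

Public value = 6^42 mod 821.
6^1 ≡ 6 (mod 821)
6^2 = (6^1)^2 ≡ 6^2 = 36 ≡ 36 (mod 821)
6^4 = (6^2)^2 ≡ 36^2 = 1296 ≡ 475 (mod 821)
6^8 = (6^4)^2 ≡ 475^2 = 225625 ≡ 671 (mod 821)
6^16 = (6^8)^2 ≡ 671^2 = 450241 ≡ 333 (mod 821)
6^32 = (6^16)^2 ≡ 333^2 = 110889 ≡ 54 (mod 821)
6^42 = 6^32 · 6^8 · 6^2 ≡ 54 · 671 · 36 ≡ 676 (mod 821).

676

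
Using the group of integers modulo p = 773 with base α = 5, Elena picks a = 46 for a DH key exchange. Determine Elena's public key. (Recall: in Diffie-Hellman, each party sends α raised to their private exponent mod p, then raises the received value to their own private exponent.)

113

Public value = 5^46 (mod 773).
5^1 ≡ 5 (mod 773)
5^2 = (5^1)^2 ≡ 5^2 = 25 ≡ 25 (mod 773)
5^4 = (5^2)^2 ≡ 25^2 = 625 ≡ 625 (mod 773)
5^8 = (5^4)^2 ≡ 625^2 = 390625 ≡ 260 (mod 773)
5^16 = (5^8)^2 ≡ 260^2 = 67600 ≡ 349 (mod 773)
5^32 = (5^16)^2 ≡ 349^2 = 121801 ≡ 440 (mod 773)
5^46 = 5^32 · 5^8 · 5^4 · 5^2 ≡ 440 · 260 · 625 · 25 ≡ 113 (mod 773).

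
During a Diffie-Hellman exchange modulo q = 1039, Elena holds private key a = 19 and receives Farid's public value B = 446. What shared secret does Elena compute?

Shared key K = 446^19 mod 1039.
446^1 ≡ 446 (mod 1039)
446^2 = (446^1)^2 ≡ 446^2 = 198916 ≡ 467 (mod 1039)
446^4 = (446^2)^2 ≡ 467^2 = 218089 ≡ 938 (mod 1039)
446^8 = (446^4)^2 ≡ 938^2 = 879844 ≡ 850 (mod 1039)
446^16 = (446^8)^2 ≡ 850^2 = 722500 ≡ 395 (mod 1039)
446^19 = 446^16 · 446^2 · 446^1 ≡ 395 · 467 · 446 ≡ 253 (mod 1039).

253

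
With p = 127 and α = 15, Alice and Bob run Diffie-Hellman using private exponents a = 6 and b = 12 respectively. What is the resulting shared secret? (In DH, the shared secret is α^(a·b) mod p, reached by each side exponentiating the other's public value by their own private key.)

16

Alice sends A = α^a mod p = 15^6 mod 127.
15^1 ≡ 15 (mod 127)
15^2 = (15^1)^2 ≡ 15^2 = 225 ≡ 98 (mod 127)
15^4 = (15^2)^2 ≡ 98^2 = 9604 ≡ 79 (mod 127)
15^6 = 15^4 · 15^2 ≡ 79 · 98 ≡ 122 (mod 127).
So A = 122. Bob then computes K = A^b mod p = 122^12 mod 127.
122^1 ≡ 122 (mod 127)
122^2 = (122^1)^2 ≡ 122^2 = 14884 ≡ 25 (mod 127)
122^4 = (122^2)^2 ≡ 25^2 = 625 ≡ 117 (mod 127)
122^8 = (122^4)^2 ≡ 117^2 = 13689 ≡ 100 (mod 127)
122^12 = 122^8 · 122^4 ≡ 100 · 117 ≡ 16 (mod 127).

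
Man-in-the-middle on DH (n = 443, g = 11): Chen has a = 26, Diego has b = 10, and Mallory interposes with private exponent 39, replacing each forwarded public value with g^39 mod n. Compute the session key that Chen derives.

428

Chen receives Mallory's public value M = 11^39 mod 443 instead of the honest one.
11^1 ≡ 11 (mod 443)
11^2 = (11^1)^2 ≡ 11^2 = 121 ≡ 121 (mod 443)
11^4 = (11^2)^2 ≡ 121^2 = 14641 ≡ 22 (mod 443)
11^8 = (11^4)^2 ≡ 22^2 = 484 ≡ 41 (mod 443)
11^16 = (11^8)^2 ≡ 41^2 = 1681 ≡ 352 (mod 443)
11^32 = (11^16)^2 ≡ 352^2 = 123904 ≡ 307 (mod 443)
11^39 = 11^32 · 11^4 · 11^2 · 11^1 ≡ 307 · 22 · 121 · 11 ≡ 218 (mod 443).
So M = 218. Chen computes K = M^26 mod 443.
218^1 ≡ 218 (mod 443)
218^2 = (218^1)^2 ≡ 218^2 = 47524 ≡ 123 (mod 443)
218^4 = (218^2)^2 ≡ 123^2 = 15129 ≡ 67 (mod 443)
218^8 = (218^4)^2 ≡ 67^2 = 4489 ≡ 59 (mod 443)
218^16 = (218^8)^2 ≡ 59^2 = 3481 ≡ 380 (mod 443)
218^26 = 218^16 · 218^8 · 218^2 ≡ 380 · 59 · 123 ≡ 428 (mod 443).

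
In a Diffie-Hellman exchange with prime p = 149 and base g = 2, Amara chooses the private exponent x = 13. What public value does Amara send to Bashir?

Public value = 2^13 (mod 149).
2^1 ≡ 2 (mod 149)
2^2 = (2^1)^2 ≡ 2^2 = 4 ≡ 4 (mod 149)
2^4 = (2^2)^2 ≡ 4^2 = 16 ≡ 16 (mod 149)
2^8 = (2^4)^2 ≡ 16^2 = 256 ≡ 107 (mod 149)
2^13 = 2^8 · 2^4 · 2^1 ≡ 107 · 16 · 2 ≡ 146 (mod 149).

146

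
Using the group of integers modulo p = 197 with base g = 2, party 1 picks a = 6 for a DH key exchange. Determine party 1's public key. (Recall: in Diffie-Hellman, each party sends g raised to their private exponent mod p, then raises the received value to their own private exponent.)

Public value = 2^6 mod 197.
2^1 ≡ 2 (mod 197)
2^2 = (2^1)^2 ≡ 2^2 = 4 ≡ 4 (mod 197)
2^4 = (2^2)^2 ≡ 4^2 = 16 ≡ 16 (mod 197)
2^6 = 2^4 · 2^2 ≡ 16 · 4 ≡ 64 (mod 197).

64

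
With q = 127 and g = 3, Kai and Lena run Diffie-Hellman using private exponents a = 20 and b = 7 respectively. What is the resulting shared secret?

22

Lena sends B = g^b mod q = 3^7 mod 127.
3^1 ≡ 3 (mod 127)
3^2 = (3^1)^2 ≡ 3^2 = 9 ≡ 9 (mod 127)
3^4 = (3^2)^2 ≡ 9^2 = 81 ≡ 81 (mod 127)
3^7 = 3^4 · 3^2 · 3^1 ≡ 81 · 9 · 3 ≡ 28 (mod 127).
So B = 28. Kai then computes K = B^a mod q = 28^20 mod 127.
28^1 ≡ 28 (mod 127)
28^2 = (28^1)^2 ≡ 28^2 = 784 ≡ 22 (mod 127)
28^4 = (28^2)^2 ≡ 22^2 = 484 ≡ 103 (mod 127)
28^8 = (28^4)^2 ≡ 103^2 = 10609 ≡ 68 (mod 127)
28^16 = (28^8)^2 ≡ 68^2 = 4624 ≡ 52 (mod 127)
28^20 = 28^16 · 28^4 ≡ 52 · 103 ≡ 22 (mod 127).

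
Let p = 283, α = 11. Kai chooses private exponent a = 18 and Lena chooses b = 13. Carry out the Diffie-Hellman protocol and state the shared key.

Kai sends A = α^a mod p = 11^18 mod 283.
11^1 ≡ 11 (mod 283)
11^2 = (11^1)^2 ≡ 11^2 = 121 ≡ 121 (mod 283)
11^4 = (11^2)^2 ≡ 121^2 = 14641 ≡ 208 (mod 283)
11^8 = (11^4)^2 ≡ 208^2 = 43264 ≡ 248 (mod 283)
11^16 = (11^8)^2 ≡ 248^2 = 61504 ≡ 93 (mod 283)
11^18 = 11^16 · 11^2 ≡ 93 · 121 ≡ 216 (mod 283).
So A = 216. Lena then computes K = A^b mod p = 216^13 mod 283.
216^1 ≡ 216 (mod 283)
216^2 = (216^1)^2 ≡ 216^2 = 46656 ≡ 244 (mod 283)
216^4 = (216^2)^2 ≡ 244^2 = 59536 ≡ 106 (mod 283)
216^8 = (216^4)^2 ≡ 106^2 = 11236 ≡ 199 (mod 283)
216^13 = 216^8 · 216^4 · 216^1 ≡ 199 · 106 · 216 ≡ 4 (mod 283).

4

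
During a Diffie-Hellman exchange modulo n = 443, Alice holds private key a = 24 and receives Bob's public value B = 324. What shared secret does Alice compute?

267

Shared key K = 324^24 mod 443.
324^1 ≡ 324 (mod 443)
324^2 = (324^1)^2 ≡ 324^2 = 104976 ≡ 428 (mod 443)
324^4 = (324^2)^2 ≡ 428^2 = 183184 ≡ 225 (mod 443)
324^8 = (324^4)^2 ≡ 225^2 = 50625 ≡ 123 (mod 443)
324^16 = (324^8)^2 ≡ 123^2 = 15129 ≡ 67 (mod 443)
324^24 = 324^16 · 324^8 ≡ 67 · 123 ≡ 267 (mod 443).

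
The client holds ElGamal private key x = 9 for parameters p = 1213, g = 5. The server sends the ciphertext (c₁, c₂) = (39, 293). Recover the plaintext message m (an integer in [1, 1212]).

Shared mask s = c₁^x mod p = 39^9 mod 1213.
39^1 ≡ 39 (mod 1213)
39^2 = (39^1)^2 ≡ 39^2 = 1521 ≡ 308 (mod 1213)
39^4 = (39^2)^2 ≡ 308^2 = 94864 ≡ 250 (mod 1213)
39^8 = (39^4)^2 ≡ 250^2 = 62500 ≡ 637 (mod 1213)
39^9 = 39^8 · 39^1 ≡ 637 · 39 ≡ 583 (mod 1213).
So s = 583; s⁻¹ ≡ 129 (mod 1213).
m = c₂ · s⁻¹ mod 1213 = 293 · 129 mod 1213 = 194.

194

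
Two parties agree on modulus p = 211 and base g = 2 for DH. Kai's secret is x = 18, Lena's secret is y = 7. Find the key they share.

188

Kai sends A = g^x mod p = 2^18 mod 211.
2^1 ≡ 2 (mod 211)
2^2 = (2^1)^2 ≡ 2^2 = 4 ≡ 4 (mod 211)
2^4 = (2^2)^2 ≡ 4^2 = 16 ≡ 16 (mod 211)
2^8 = (2^4)^2 ≡ 16^2 = 256 ≡ 45 (mod 211)
2^16 = (2^8)^2 ≡ 45^2 = 2025 ≡ 126 (mod 211)
2^18 = 2^16 · 2^2 ≡ 126 · 4 ≡ 82 (mod 211).
So A = 82. Lena then computes K = A^y mod p = 82^7 mod 211.
82^1 ≡ 82 (mod 211)
82^2 = (82^1)^2 ≡ 82^2 = 6724 ≡ 183 (mod 211)
82^4 = (82^2)^2 ≡ 183^2 = 33489 ≡ 151 (mod 211)
82^7 = 82^4 · 82^2 · 82^1 ≡ 151 · 183 · 82 ≡ 188 (mod 211).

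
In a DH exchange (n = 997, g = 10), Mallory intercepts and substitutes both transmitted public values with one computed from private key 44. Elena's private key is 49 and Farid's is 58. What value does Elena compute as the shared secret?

668

Elena receives Mallory's public value M = 10^44 mod 997 instead of the honest one.
10^1 ≡ 10 (mod 997)
10^2 = (10^1)^2 ≡ 10^2 = 100 ≡ 100 (mod 997)
10^4 = (10^2)^2 ≡ 100^2 = 10000 ≡ 30 (mod 997)
10^8 = (10^4)^2 ≡ 30^2 = 900 ≡ 900 (mod 997)
10^16 = (10^8)^2 ≡ 900^2 = 810000 ≡ 436 (mod 997)
10^32 = (10^16)^2 ≡ 436^2 = 190096 ≡ 666 (mod 997)
10^44 = 10^32 · 10^8 · 10^4 ≡ 666 · 900 · 30 ≡ 108 (mod 997).
So M = 108. Elena computes K = M^49 mod 997.
108^1 ≡ 108 (mod 997)
108^2 = (108^1)^2 ≡ 108^2 = 11664 ≡ 697 (mod 997)
108^4 = (108^2)^2 ≡ 697^2 = 485809 ≡ 270 (mod 997)
108^8 = (108^4)^2 ≡ 270^2 = 72900 ≡ 119 (mod 997)
108^16 = (108^8)^2 ≡ 119^2 = 14161 ≡ 203 (mod 997)
108^32 = (108^16)^2 ≡ 203^2 = 41209 ≡ 332 (mod 997)
108^49 = 108^32 · 108^16 · 108^1 ≡ 332 · 203 · 108 ≡ 668 (mod 997).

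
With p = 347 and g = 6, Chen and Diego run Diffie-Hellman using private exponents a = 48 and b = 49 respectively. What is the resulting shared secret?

300

Diego sends B = g^b mod p = 6^49 mod 347.
6^1 ≡ 6 (mod 347)
6^2 = (6^1)^2 ≡ 6^2 = 36 ≡ 36 (mod 347)
6^4 = (6^2)^2 ≡ 36^2 = 1296 ≡ 255 (mod 347)
6^8 = (6^4)^2 ≡ 255^2 = 65025 ≡ 136 (mod 347)
6^16 = (6^8)^2 ≡ 136^2 = 18496 ≡ 105 (mod 347)
6^32 = (6^16)^2 ≡ 105^2 = 11025 ≡ 268 (mod 347)
6^49 = 6^32 · 6^16 · 6^1 ≡ 268 · 105 · 6 ≡ 198 (mod 347).
So B = 198. Chen then computes K = B^a mod p = 198^48 mod 347.
198^1 ≡ 198 (mod 347)
198^2 = (198^1)^2 ≡ 198^2 = 39204 ≡ 340 (mod 347)
198^4 = (198^2)^2 ≡ 340^2 = 115600 ≡ 49 (mod 347)
198^8 = (198^4)^2 ≡ 49^2 = 2401 ≡ 319 (mod 347)
198^16 = (198^8)^2 ≡ 319^2 = 101761 ≡ 90 (mod 347)
198^32 = (198^16)^2 ≡ 90^2 = 8100 ≡ 119 (mod 347)
198^48 = 198^32 · 198^16 ≡ 119 · 90 ≡ 300 (mod 347).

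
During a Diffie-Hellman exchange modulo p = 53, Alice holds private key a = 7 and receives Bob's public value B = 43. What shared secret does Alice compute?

40

Shared key K = 43^7 mod 53.
43^1 ≡ 43 (mod 53)
43^2 = (43^1)^2 ≡ 43^2 = 1849 ≡ 47 (mod 53)
43^4 = (43^2)^2 ≡ 47^2 = 2209 ≡ 36 (mod 53)
43^7 = 43^4 · 43^2 · 43^1 ≡ 36 · 47 · 43 ≡ 40 (mod 53).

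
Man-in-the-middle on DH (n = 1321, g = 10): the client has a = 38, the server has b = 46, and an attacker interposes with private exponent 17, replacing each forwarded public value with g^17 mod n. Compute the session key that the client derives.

615

The client receives an attacker's public value M = 10^17 mod 1321 instead of the honest one.
10^1 ≡ 10 (mod 1321)
10^2 = (10^1)^2 ≡ 10^2 = 100 ≡ 100 (mod 1321)
10^4 = (10^2)^2 ≡ 100^2 = 10000 ≡ 753 (mod 1321)
10^8 = (10^4)^2 ≡ 753^2 = 567009 ≡ 300 (mod 1321)
10^16 = (10^8)^2 ≡ 300^2 = 90000 ≡ 172 (mod 1321)
10^17 = 10^16 · 10^1 ≡ 172 · 10 ≡ 399 (mod 1321).
So M = 399. The client computes K = M^38 mod 1321.
399^1 ≡ 399 (mod 1321)
399^2 = (399^1)^2 ≡ 399^2 = 159201 ≡ 681 (mod 1321)
399^4 = (399^2)^2 ≡ 681^2 = 463761 ≡ 90 (mod 1321)
399^8 = (399^4)^2 ≡ 90^2 = 8100 ≡ 174 (mod 1321)
399^16 = (399^8)^2 ≡ 174^2 = 30276 ≡ 1214 (mod 1321)
399^32 = (399^16)^2 ≡ 1214^2 = 1473796 ≡ 881 (mod 1321)
399^38 = 399^32 · 399^4 · 399^2 ≡ 881 · 90 · 681 ≡ 615 (mod 1321).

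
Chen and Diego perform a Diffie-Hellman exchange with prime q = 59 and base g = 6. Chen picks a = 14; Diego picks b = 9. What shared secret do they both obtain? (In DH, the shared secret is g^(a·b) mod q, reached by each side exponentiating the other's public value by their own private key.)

26

Diego sends B = g^b mod q = 6^9 mod 59.
6^1 ≡ 6 (mod 59)
6^2 = (6^1)^2 ≡ 6^2 = 36 ≡ 36 (mod 59)
6^4 = (6^2)^2 ≡ 36^2 = 1296 ≡ 57 (mod 59)
6^8 = (6^4)^2 ≡ 57^2 = 3249 ≡ 4 (mod 59)
6^9 = 6^8 · 6^1 ≡ 4 · 6 ≡ 24 (mod 59).
So B = 24. Chen then computes K = B^a mod q = 24^14 mod 59.
24^1 ≡ 24 (mod 59)
24^2 = (24^1)^2 ≡ 24^2 = 576 ≡ 45 (mod 59)
24^4 = (24^2)^2 ≡ 45^2 = 2025 ≡ 19 (mod 59)
24^8 = (24^4)^2 ≡ 19^2 = 361 ≡ 7 (mod 59)
24^14 = 24^8 · 24^4 · 24^2 ≡ 7 · 19 · 45 ≡ 26 (mod 59).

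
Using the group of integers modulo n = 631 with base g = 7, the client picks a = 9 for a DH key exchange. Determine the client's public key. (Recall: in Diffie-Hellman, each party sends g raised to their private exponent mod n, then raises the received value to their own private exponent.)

526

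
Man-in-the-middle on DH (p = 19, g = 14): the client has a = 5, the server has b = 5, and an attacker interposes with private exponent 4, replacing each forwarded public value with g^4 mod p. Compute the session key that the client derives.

6

The client receives an attacker's public value M = 14^4 mod 19 instead of the honest one.
14^1 ≡ 14 (mod 19)
14^2 = (14^1)^2 ≡ 14^2 = 196 ≡ 6 (mod 19)
14^4 = (14^2)^2 ≡ 6^2 = 36 ≡ 17 (mod 19)
So M = 17. The client computes K = M^5 mod 19.
17^1 ≡ 17 (mod 19)
17^2 = (17^1)^2 ≡ 17^2 = 289 ≡ 4 (mod 19)
17^4 = (17^2)^2 ≡ 4^2 = 16 ≡ 16 (mod 19)
17^5 = 17^4 · 17^1 ≡ 16 · 17 ≡ 6 (mod 19).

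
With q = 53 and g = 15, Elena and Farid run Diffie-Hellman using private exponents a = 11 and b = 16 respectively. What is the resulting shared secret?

42

Elena sends A = g^a mod q = 15^11 mod 53.
15^1 ≡ 15 (mod 53)
15^2 = (15^1)^2 ≡ 15^2 = 225 ≡ 13 (mod 53)
15^4 = (15^2)^2 ≡ 13^2 = 169 ≡ 10 (mod 53)
15^8 = (15^4)^2 ≡ 10^2 = 100 ≡ 47 (mod 53)
15^11 = 15^8 · 15^2 · 15^1 ≡ 47 · 13 · 15 ≡ 49 (mod 53).
So A = 49. Farid then computes K = A^b mod q = 49^16 mod 53.
49^1 ≡ 49 (mod 53)
49^2 = (49^1)^2 ≡ 49^2 = 2401 ≡ 16 (mod 53)
49^4 = (49^2)^2 ≡ 16^2 = 256 ≡ 44 (mod 53)
49^8 = (49^4)^2 ≡ 44^2 = 1936 ≡ 28 (mod 53)
49^16 = (49^8)^2 ≡ 28^2 = 784 ≡ 42 (mod 53)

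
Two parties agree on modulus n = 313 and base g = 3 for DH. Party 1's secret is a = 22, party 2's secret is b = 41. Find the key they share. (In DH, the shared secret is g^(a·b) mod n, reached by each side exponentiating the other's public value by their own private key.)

Party 2 sends B = g^b mod n = 3^41 mod 313.
3^1 ≡ 3 (mod 313)
3^2 = (3^1)^2 ≡ 3^2 = 9 ≡ 9 (mod 313)
3^4 = (3^2)^2 ≡ 9^2 = 81 ≡ 81 (mod 313)
3^8 = (3^4)^2 ≡ 81^2 = 6561 ≡ 301 (mod 313)
3^16 = (3^8)^2 ≡ 301^2 = 90601 ≡ 144 (mod 313)
3^32 = (3^16)^2 ≡ 144^2 = 20736 ≡ 78 (mod 313)
3^41 = 3^32 · 3^8 · 3^1 ≡ 78 · 301 · 3 ≡ 9 (mod 313).
So B = 9. Party 1 then computes K = B^a mod n = 9^22 mod 313.
9^1 ≡ 9 (mod 313)
9^2 = (9^1)^2 ≡ 9^2 = 81 ≡ 81 (mod 313)
9^4 = (9^2)^2 ≡ 81^2 = 6561 ≡ 301 (mod 313)
9^8 = (9^4)^2 ≡ 301^2 = 90601 ≡ 144 (mod 313)
9^16 = (9^8)^2 ≡ 144^2 = 20736 ≡ 78 (mod 313)
9^22 = 9^16 · 9^4 · 9^2 ≡ 78 · 301 · 81 ≡ 243 (mod 313).

243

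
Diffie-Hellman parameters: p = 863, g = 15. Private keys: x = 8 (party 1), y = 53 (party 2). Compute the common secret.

Party 1 sends A = g^x mod p = 15^8 mod 863.
15^1 ≡ 15 (mod 863)
15^2 = (15^1)^2 ≡ 15^2 = 225 ≡ 225 (mod 863)
15^4 = (15^2)^2 ≡ 225^2 = 50625 ≡ 571 (mod 863)
15^8 = (15^4)^2 ≡ 571^2 = 326041 ≡ 690 (mod 863)
So A = 690. Party 2 then computes K = A^y mod p = 690^53 mod 863.
690^1 ≡ 690 (mod 863)
690^2 = (690^1)^2 ≡ 690^2 = 476100 ≡ 587 (mod 863)
690^4 = (690^2)^2 ≡ 587^2 = 344569 ≡ 232 (mod 863)
690^8 = (690^4)^2 ≡ 232^2 = 53824 ≡ 318 (mod 863)
690^16 = (690^8)^2 ≡ 318^2 = 101124 ≡ 153 (mod 863)
690^32 = (690^16)^2 ≡ 153^2 = 23409 ≡ 108 (mod 863)
690^53 = 690^32 · 690^16 · 690^4 · 690^1 ≡ 108 · 153 · 232 · 690 ≡ 469 (mod 863).

469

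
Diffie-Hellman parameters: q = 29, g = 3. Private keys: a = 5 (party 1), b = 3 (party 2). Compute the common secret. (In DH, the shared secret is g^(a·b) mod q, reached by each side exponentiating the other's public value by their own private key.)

26

Party 2 sends B = g^b mod q = 3^3 mod 29.
3^1 ≡ 3 (mod 29)
3^2 = (3^1)^2 ≡ 3^2 = 9 ≡ 9 (mod 29)
3^3 = 3^2 · 3^1 ≡ 9 · 3 ≡ 27 (mod 29).
So B = 27. Party 1 then computes K = B^a mod q = 27^5 mod 29.
27^1 ≡ 27 (mod 29)
27^2 = (27^1)^2 ≡ 27^2 = 729 ≡ 4 (mod 29)
27^4 = (27^2)^2 ≡ 4^2 = 16 ≡ 16 (mod 29)
27^5 = 27^4 · 27^1 ≡ 16 · 27 ≡ 26 (mod 29).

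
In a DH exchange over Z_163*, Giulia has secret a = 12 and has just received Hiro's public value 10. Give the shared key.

Shared key K = 10^12 mod 163.
10^1 ≡ 10 (mod 163)
10^2 = (10^1)^2 ≡ 10^2 = 100 ≡ 100 (mod 163)
10^4 = (10^2)^2 ≡ 100^2 = 10000 ≡ 57 (mod 163)
10^8 = (10^4)^2 ≡ 57^2 = 3249 ≡ 152 (mod 163)
10^12 = 10^8 · 10^4 ≡ 152 · 57 ≡ 25 (mod 163).

25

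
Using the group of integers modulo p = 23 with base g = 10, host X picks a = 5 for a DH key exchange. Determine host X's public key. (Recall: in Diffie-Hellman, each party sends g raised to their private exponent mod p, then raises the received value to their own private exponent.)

19

Public value = 10^{5} \pmod{23}.
10^1 ≡ 10 (mod 23)
10^2 = (10^1)^2 ≡ 10^2 = 100 ≡ 8 (mod 23)
10^4 = (10^2)^2 ≡ 8^2 = 64 ≡ 18 (mod 23)
10^5 = 10^4 · 10^1 ≡ 18 · 10 ≡ 19 (mod 23).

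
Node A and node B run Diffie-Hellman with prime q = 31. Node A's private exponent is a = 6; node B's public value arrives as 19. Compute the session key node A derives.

Shared key K = 19^6 mod 31.
19^1 ≡ 19 (mod 31)
19^2 = (19^1)^2 ≡ 19^2 = 361 ≡ 20 (mod 31)
19^4 = (19^2)^2 ≡ 20^2 = 400 ≡ 28 (mod 31)
19^6 = 19^4 · 19^2 ≡ 28 · 20 ≡ 2 (mod 31).

2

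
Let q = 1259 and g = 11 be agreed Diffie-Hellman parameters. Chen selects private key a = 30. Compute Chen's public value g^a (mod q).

94

Public value = 11^30 (mod 1259).
11^1 ≡ 11 (mod 1259)
11^2 = (11^1)^2 ≡ 11^2 = 121 ≡ 121 (mod 1259)
11^4 = (11^2)^2 ≡ 121^2 = 14641 ≡ 792 (mod 1259)
11^8 = (11^4)^2 ≡ 792^2 = 627264 ≡ 282 (mod 1259)
11^16 = (11^8)^2 ≡ 282^2 = 79524 ≡ 207 (mod 1259)
11^30 = 11^16 · 11^8 · 11^4 · 11^2 ≡ 207 · 282 · 792 · 121 ≡ 94 (mod 1259).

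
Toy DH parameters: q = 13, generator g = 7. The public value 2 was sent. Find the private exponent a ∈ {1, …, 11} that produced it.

Try successive powers of 7 modulo 13:
7^1 ≡ 7
7^2 ≡ 10
7^3 ≡ 5
7^4 ≡ 9
7^5 ≡ 11
7^6 ≡ 12
7^7 ≡ 6
7^8 ≡ 3
7^9 ≡ 8
7^10 ≡ 4
7^11 ≡ 2
Found: a = 11.

11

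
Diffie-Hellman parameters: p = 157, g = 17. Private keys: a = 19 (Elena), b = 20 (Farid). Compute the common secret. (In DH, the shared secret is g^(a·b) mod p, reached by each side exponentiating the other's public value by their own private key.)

30

Elena sends A = g^a mod p = 17^19 mod 157.
17^1 ≡ 17 (mod 157)
17^2 = (17^1)^2 ≡ 17^2 = 289 ≡ 132 (mod 157)
17^4 = (17^2)^2 ≡ 132^2 = 17424 ≡ 154 (mod 157)
17^8 = (17^4)^2 ≡ 154^2 = 23716 ≡ 9 (mod 157)
17^16 = (17^8)^2 ≡ 9^2 = 81 ≡ 81 (mod 157)
17^19 = 17^16 · 17^2 · 17^1 ≡ 81 · 132 · 17 ≡ 115 (mod 157).
So A = 115. Farid then computes K = A^b mod p = 115^20 mod 157.
115^1 ≡ 115 (mod 157)
115^2 = (115^1)^2 ≡ 115^2 = 13225 ≡ 37 (mod 157)
115^4 = (115^2)^2 ≡ 37^2 = 1369 ≡ 113 (mod 157)
115^8 = (115^4)^2 ≡ 113^2 = 12769 ≡ 52 (mod 157)
115^16 = (115^8)^2 ≡ 52^2 = 2704 ≡ 35 (mod 157)
115^20 = 115^16 · 115^4 ≡ 35 · 113 ≡ 30 (mod 157).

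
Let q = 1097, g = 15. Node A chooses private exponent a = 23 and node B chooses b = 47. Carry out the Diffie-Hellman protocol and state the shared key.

274

Node A sends A = g^a mod q = 15^23 mod 1097.
15^1 ≡ 15 (mod 1097)
15^2 = (15^1)^2 ≡ 15^2 = 225 ≡ 225 (mod 1097)
15^4 = (15^2)^2 ≡ 225^2 = 50625 ≡ 163 (mod 1097)
15^8 = (15^4)^2 ≡ 163^2 = 26569 ≡ 241 (mod 1097)
15^16 = (15^8)^2 ≡ 241^2 = 58081 ≡ 1037 (mod 1097)
15^23 = 15^16 · 15^4 · 15^2 · 15^1 ≡ 1037 · 163 · 225 · 15 ≡ 133 (mod 1097).
So A = 133. Node B then computes K = A^b mod q = 133^47 mod 1097.
133^1 ≡ 133 (mod 1097)
133^2 = (133^1)^2 ≡ 133^2 = 17689 ≡ 137 (mod 1097)
133^4 = (133^2)^2 ≡ 137^2 = 18769 ≡ 120 (mod 1097)
133^8 = (133^4)^2 ≡ 120^2 = 14400 ≡ 139 (mod 1097)
133^16 = (133^8)^2 ≡ 139^2 = 19321 ≡ 672 (mod 1097)
133^32 = (133^16)^2 ≡ 672^2 = 451584 ≡ 717 (mod 1097)
133^47 = 133^32 · 133^8 · 133^4 · 133^2 · 133^1 ≡ 717 · 139 · 120 · 137 · 133 ≡ 274 (mod 1097).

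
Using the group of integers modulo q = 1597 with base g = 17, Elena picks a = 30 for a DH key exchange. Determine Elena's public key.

905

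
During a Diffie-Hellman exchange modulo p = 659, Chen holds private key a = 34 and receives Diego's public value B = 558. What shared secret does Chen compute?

186

Shared key K = 558^34 mod 659.
558^1 ≡ 558 (mod 659)
558^2 = (558^1)^2 ≡ 558^2 = 311364 ≡ 316 (mod 659)
558^4 = (558^2)^2 ≡ 316^2 = 99856 ≡ 347 (mod 659)
558^8 = (558^4)^2 ≡ 347^2 = 120409 ≡ 471 (mod 659)
558^16 = (558^8)^2 ≡ 471^2 = 221841 ≡ 417 (mod 659)
558^32 = (558^16)^2 ≡ 417^2 = 173889 ≡ 572 (mod 659)
558^34 = 558^32 · 558^2 ≡ 572 · 316 ≡ 186 (mod 659).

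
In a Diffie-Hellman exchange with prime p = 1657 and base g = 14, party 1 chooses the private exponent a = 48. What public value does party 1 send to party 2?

633

Public value = 14^48 (mod 1657).
14^1 ≡ 14 (mod 1657)
14^2 = (14^1)^2 ≡ 14^2 = 196 ≡ 196 (mod 1657)
14^4 = (14^2)^2 ≡ 196^2 = 38416 ≡ 305 (mod 1657)
14^8 = (14^4)^2 ≡ 305^2 = 93025 ≡ 233 (mod 1657)
14^16 = (14^8)^2 ≡ 233^2 = 54289 ≡ 1265 (mod 1657)
14^32 = (14^16)^2 ≡ 1265^2 = 1600225 ≡ 1220 (mod 1657)
14^48 = 14^32 · 14^16 ≡ 1220 · 1265 ≡ 633 (mod 1657).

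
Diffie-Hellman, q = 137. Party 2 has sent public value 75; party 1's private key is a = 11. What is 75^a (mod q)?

Shared key K = 75^11 mod 137.
75^1 ≡ 75 (mod 137)
75^2 = (75^1)^2 ≡ 75^2 = 5625 ≡ 8 (mod 137)
75^4 = (75^2)^2 ≡ 8^2 = 64 ≡ 64 (mod 137)
75^8 = (75^4)^2 ≡ 64^2 = 4096 ≡ 123 (mod 137)
75^11 = 75^8 · 75^2 · 75^1 ≡ 123 · 8 · 75 ≡ 94 (mod 137).

94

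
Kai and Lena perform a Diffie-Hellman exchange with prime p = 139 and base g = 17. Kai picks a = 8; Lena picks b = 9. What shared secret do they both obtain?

91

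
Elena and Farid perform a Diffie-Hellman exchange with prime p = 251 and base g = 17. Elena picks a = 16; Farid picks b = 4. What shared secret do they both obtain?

12

Farid sends B = g^b mod p = 17^4 mod 251.
17^1 ≡ 17 (mod 251)
17^2 = (17^1)^2 ≡ 17^2 = 289 ≡ 38 (mod 251)
17^4 = (17^2)^2 ≡ 38^2 = 1444 ≡ 189 (mod 251)
So B = 189. Elena then computes K = B^a mod p = 189^16 mod 251.
189^1 ≡ 189 (mod 251)
189^2 = (189^1)^2 ≡ 189^2 = 35721 ≡ 79 (mod 251)
189^4 = (189^2)^2 ≡ 79^2 = 6241 ≡ 217 (mod 251)
189^8 = (189^4)^2 ≡ 217^2 = 47089 ≡ 152 (mod 251)
189^16 = (189^8)^2 ≡ 152^2 = 23104 ≡ 12 (mod 251)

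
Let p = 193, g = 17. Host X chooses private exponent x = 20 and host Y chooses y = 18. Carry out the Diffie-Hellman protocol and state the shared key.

43

Host Y sends B = g^y mod p = 17^18 mod 193.
17^1 ≡ 17 (mod 193)
17^2 = (17^1)^2 ≡ 17^2 = 289 ≡ 96 (mod 193)
17^4 = (17^2)^2 ≡ 96^2 = 9216 ≡ 145 (mod 193)
17^8 = (17^4)^2 ≡ 145^2 = 21025 ≡ 181 (mod 193)
17^16 = (17^8)^2 ≡ 181^2 = 32761 ≡ 144 (mod 193)
17^18 = 17^16 · 17^2 ≡ 144 · 96 ≡ 121 (mod 193).
So B = 121. Host X then computes K = B^x mod p = 121^20 mod 193.
121^1 ≡ 121 (mod 193)
121^2 = (121^1)^2 ≡ 121^2 = 14641 ≡ 166 (mod 193)
121^4 = (121^2)^2 ≡ 166^2 = 27556 ≡ 150 (mod 193)
121^8 = (121^4)^2 ≡ 150^2 = 22500 ≡ 112 (mod 193)
121^16 = (121^8)^2 ≡ 112^2 = 12544 ≡ 192 (mod 193)
121^20 = 121^16 · 121^4 ≡ 192 · 150 ≡ 43 (mod 193).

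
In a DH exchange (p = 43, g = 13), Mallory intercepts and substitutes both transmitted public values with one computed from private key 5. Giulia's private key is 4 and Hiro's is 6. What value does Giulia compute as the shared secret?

Giulia receives Mallory's public value M = 13^5 mod 43 instead of the honest one.
13^1 ≡ 13 (mod 43)
13^2 = (13^1)^2 ≡ 13^2 = 169 ≡ 40 (mod 43)
13^4 = (13^2)^2 ≡ 40^2 = 1600 ≡ 9 (mod 43)
13^5 = 13^4 · 13^1 ≡ 9 · 13 ≡ 31 (mod 43).
So M = 31. Giulia computes K = M^4 mod 43.
31^1 ≡ 31 (mod 43)
31^2 = (31^1)^2 ≡ 31^2 = 961 ≡ 15 (mod 43)
31^4 = (31^2)^2 ≡ 15^2 = 225 ≡ 10 (mod 43)

10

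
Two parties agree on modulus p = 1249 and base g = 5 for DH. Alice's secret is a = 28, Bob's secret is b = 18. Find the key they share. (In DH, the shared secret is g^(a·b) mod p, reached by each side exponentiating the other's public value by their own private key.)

255

Alice sends A = g^a mod p = 5^28 mod 1249.
5^1 ≡ 5 (mod 1249)
5^2 = (5^1)^2 ≡ 5^2 = 25 ≡ 25 (mod 1249)
5^4 = (5^2)^2 ≡ 25^2 = 625 ≡ 625 (mod 1249)
5^8 = (5^4)^2 ≡ 625^2 = 390625 ≡ 937 (mod 1249)
5^16 = (5^8)^2 ≡ 937^2 = 877969 ≡ 1171 (mod 1249)
5^28 = 5^16 · 5^8 · 5^4 ≡ 1171 · 937 · 625 ≡ 927 (mod 1249).
So A = 927. Bob then computes K = A^b mod p = 927^18 mod 1249.
927^1 ≡ 927 (mod 1249)
927^2 = (927^1)^2 ≡ 927^2 = 859329 ≡ 17 (mod 1249)
927^4 = (927^2)^2 ≡ 17^2 = 289 ≡ 289 (mod 1249)
927^8 = (927^4)^2 ≡ 289^2 = 83521 ≡ 1087 (mod 1249)
927^16 = (927^8)^2 ≡ 1087^2 = 1181569 ≡ 15 (mod 1249)
927^18 = 927^16 · 927^2 ≡ 15 · 17 ≡ 255 (mod 1249).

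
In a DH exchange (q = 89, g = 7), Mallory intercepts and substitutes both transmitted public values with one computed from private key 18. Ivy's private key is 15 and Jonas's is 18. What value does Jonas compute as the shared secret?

73

Jonas receives Mallory's public value M = 7^18 mod 89 instead of the honest one.
7^1 ≡ 7 (mod 89)
7^2 = (7^1)^2 ≡ 7^2 = 49 ≡ 49 (mod 89)
7^4 = (7^2)^2 ≡ 49^2 = 2401 ≡ 87 (mod 89)
7^8 = (7^4)^2 ≡ 87^2 = 7569 ≡ 4 (mod 89)
7^16 = (7^8)^2 ≡ 4^2 = 16 ≡ 16 (mod 89)
7^18 = 7^16 · 7^2 ≡ 16 · 49 ≡ 72 (mod 89).
So M = 72. Jonas computes K = M^18 mod 89.
72^1 ≡ 72 (mod 89)
72^2 = (72^1)^2 ≡ 72^2 = 5184 ≡ 22 (mod 89)
72^4 = (72^2)^2 ≡ 22^2 = 484 ≡ 39 (mod 89)
72^8 = (72^4)^2 ≡ 39^2 = 1521 ≡ 8 (mod 89)
72^16 = (72^8)^2 ≡ 8^2 = 64 ≡ 64 (mod 89)
72^18 = 72^16 · 72^2 ≡ 64 · 22 ≡ 73 (mod 89).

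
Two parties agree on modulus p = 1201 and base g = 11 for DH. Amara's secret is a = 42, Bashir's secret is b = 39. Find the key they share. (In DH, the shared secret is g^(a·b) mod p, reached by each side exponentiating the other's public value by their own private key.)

19

Bashir sends B = g^b mod p = 11^39 mod 1201.
11^1 ≡ 11 (mod 1201)
11^2 = (11^1)^2 ≡ 11^2 = 121 ≡ 121 (mod 1201)
11^4 = (11^2)^2 ≡ 121^2 = 14641 ≡ 229 (mod 1201)
11^8 = (11^4)^2 ≡ 229^2 = 52441 ≡ 798 (mod 1201)
11^16 = (11^8)^2 ≡ 798^2 = 636804 ≡ 274 (mod 1201)
11^32 = (11^16)^2 ≡ 274^2 = 75076 ≡ 614 (mod 1201)
11^39 = 11^32 · 11^4 · 11^2 · 11^1 ≡ 614 · 229 · 121 · 11 ≡ 761 (mod 1201).
So B = 761. Amara then computes K = B^a mod p = 761^42 mod 1201.
761^1 ≡ 761 (mod 1201)
761^2 = (761^1)^2 ≡ 761^2 = 579121 ≡ 239 (mod 1201)
761^4 = (761^2)^2 ≡ 239^2 = 57121 ≡ 674 (mod 1201)
761^8 = (761^4)^2 ≡ 674^2 = 454276 ≡ 298 (mod 1201)
761^16 = (761^8)^2 ≡ 298^2 = 88804 ≡ 1131 (mod 1201)
761^32 = (761^16)^2 ≡ 1131^2 = 1279161 ≡ 96 (mod 1201)
761^42 = 761^32 · 761^8 · 761^2 ≡ 96 · 298 · 239 ≡ 19 (mod 1201).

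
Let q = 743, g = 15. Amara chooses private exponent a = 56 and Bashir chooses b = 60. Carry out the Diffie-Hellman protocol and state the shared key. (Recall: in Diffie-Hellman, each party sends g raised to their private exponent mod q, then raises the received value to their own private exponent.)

Amara sends A = g^a mod q = 15^56 mod 743.
15^1 ≡ 15 (mod 743)
15^2 = (15^1)^2 ≡ 15^2 = 225 ≡ 225 (mod 743)
15^4 = (15^2)^2 ≡ 225^2 = 50625 ≡ 101 (mod 743)
15^8 = (15^4)^2 ≡ 101^2 = 10201 ≡ 542 (mod 743)
15^16 = (15^8)^2 ≡ 542^2 = 293764 ≡ 279 (mod 743)
15^32 = (15^16)^2 ≡ 279^2 = 77841 ≡ 569 (mod 743)
15^56 = 15^32 · 15^16 · 15^8 ≡ 569 · 279 · 542 ≡ 670 (mod 743).
So A = 670. Bashir then computes K = A^b mod q = 670^60 mod 743.
670^1 ≡ 670 (mod 743)
670^2 = (670^1)^2 ≡ 670^2 = 448900 ≡ 128 (mod 743)
670^4 = (670^2)^2 ≡ 128^2 = 16384 ≡ 38 (mod 743)
670^8 = (670^4)^2 ≡ 38^2 = 1444 ≡ 701 (mod 743)
670^16 = (670^8)^2 ≡ 701^2 = 491401 ≡ 278 (mod 743)
670^32 = (670^16)^2 ≡ 278^2 = 77284 ≡ 12 (mod 743)
670^60 = 670^32 · 670^16 · 670^8 · 670^4 ≡ 12 · 278 · 701 · 38 ≡ 82 (mod 743).

82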